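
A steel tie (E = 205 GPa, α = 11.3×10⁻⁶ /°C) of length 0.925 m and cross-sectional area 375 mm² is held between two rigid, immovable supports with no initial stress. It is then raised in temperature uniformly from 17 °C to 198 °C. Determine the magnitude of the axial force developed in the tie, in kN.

Full restraint means ε = 0, so the stress is σ = EαΔT = 205×10³ × 11.3×10⁻⁶ × 181 = 419.3 MPa.
Then P = σA = 419.3 × 375 mm² = 157.2 kN, compressive.

P ≈ 157 kN (compressive)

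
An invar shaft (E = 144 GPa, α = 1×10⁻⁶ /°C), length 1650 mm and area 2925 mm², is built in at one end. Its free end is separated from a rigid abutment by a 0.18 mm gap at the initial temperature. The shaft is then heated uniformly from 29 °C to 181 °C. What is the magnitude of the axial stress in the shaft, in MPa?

Free thermal elongation = αΔT L = 1×10⁻⁶ × 152 × 1650 = 0.2508 mm.
The gap closes (δ_free > 0.18 mm) and the wall then resists a further 0.2508 − 0.18 = 0.0708 mm of expansion.
Compatibility: PL/(AE) = 0.0708 mm, so σ = P/A = E × (0.0708/1650) = 6.179 MPa.

σ ≈ 6.18 MPa (compressive)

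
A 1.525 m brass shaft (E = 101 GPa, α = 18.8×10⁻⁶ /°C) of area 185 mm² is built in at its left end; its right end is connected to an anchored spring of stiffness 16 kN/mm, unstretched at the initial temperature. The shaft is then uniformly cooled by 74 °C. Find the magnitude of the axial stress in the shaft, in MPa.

σ ≈ 79.6 MPa (tensile)

If the spring were absent the shaft would shorten by αΔT L = 18.8×10⁻⁶ × 74 × 1525 = 2.122 mm.
Let P be the tensile force in the spring. The shaft extends elastically by PL/(AE) and the spring stretches by P/k; together these equal δ_free.
So P = δ_free / [L/(AE) + 1/k] = 2.122 / [ 1525/(185×101×10³) + 1/(16×10³) ].
P = 2.122 / 0.0001441 = 14720 N.
σ = P/A = 14720/185 = 79.57 MPa.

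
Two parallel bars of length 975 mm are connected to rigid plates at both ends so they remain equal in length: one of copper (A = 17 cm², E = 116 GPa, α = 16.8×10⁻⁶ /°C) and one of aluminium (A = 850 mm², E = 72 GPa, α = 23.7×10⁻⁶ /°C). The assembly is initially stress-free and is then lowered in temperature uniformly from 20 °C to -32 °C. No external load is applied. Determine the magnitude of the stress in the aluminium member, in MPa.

The aluminium has the larger α, so on cooling it would change length more than the copper if both were free. The rigid plates force a common final length, so the aluminium is put into tension and the copper into compression, with equal and opposite forces P (no external load).
Setting the final lengths equal and cancelling L: (α₁ − α₂)ΔT = P/(A₁E₁) + P/(A₂E₂).
|α₁ − α₂|·ΔT = 6.9×10⁻⁶ × 52 = 0.0003588.
1/(A₁E₁) + 1/(A₂E₂) = 1/(1700×116×10³) + 1/(850×72×10³) = 2.141×10⁻⁸ N⁻¹.
So P = 0.0003588 / 2.141×10⁻⁸ = 16.76 kN.
σ_{aluminium} = P/A₂ = 16760/850 = 19.72 MPa, tensile.

σ ≈ 19.7 MPa (tensile)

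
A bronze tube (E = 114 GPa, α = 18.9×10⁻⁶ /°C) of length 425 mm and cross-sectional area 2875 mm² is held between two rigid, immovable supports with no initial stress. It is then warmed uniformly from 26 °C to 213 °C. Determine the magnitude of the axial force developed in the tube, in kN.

Full restraint means ε = 0, so the stress is σ = EαΔT = 114×10³ × 18.9×10⁻⁶ × 187 = 402.9 MPa.
P = AEαΔT = 2875 × 114×10³ × 18.9×10⁻⁶ × 187 = 1158 kN (compressive).

P ≈ 1160 kN (compressive)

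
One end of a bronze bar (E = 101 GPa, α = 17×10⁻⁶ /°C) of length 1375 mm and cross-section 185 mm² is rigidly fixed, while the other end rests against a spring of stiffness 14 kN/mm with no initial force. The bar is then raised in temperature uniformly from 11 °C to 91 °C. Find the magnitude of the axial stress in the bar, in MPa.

If the spring were absent the bar would lengthen by αΔT L = 17×10⁻⁶ × 80 × 1375 = 1.87 mm.
Let P be the compressive force at the spring. The bar shortens elastically by PL/(AE) and the spring compresses by P/k; together these equal δ_free.
So P = δ_free / [L/(AE) + 1/k] = 1.87 / [ 1375/(185×101×10³) + 1/(14×10³) ].
P = 1.87 / 0.000145 = 12900 N.
σ = P/A = 12900/185 = 69.7 MPa.

σ ≈ 69.7 MPa (compressive)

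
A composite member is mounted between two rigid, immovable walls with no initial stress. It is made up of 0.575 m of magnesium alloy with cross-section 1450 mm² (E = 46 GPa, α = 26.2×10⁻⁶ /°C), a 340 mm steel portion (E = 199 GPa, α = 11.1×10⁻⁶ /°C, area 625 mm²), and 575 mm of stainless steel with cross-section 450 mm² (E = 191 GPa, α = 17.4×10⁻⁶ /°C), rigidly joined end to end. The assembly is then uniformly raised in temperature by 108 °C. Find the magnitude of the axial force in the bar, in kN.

With the walls removed the bar would change length by δ_free = Σ αᵢΔT Lᵢ = 26.2×10⁻⁶×108×575 + 11.1×10⁻⁶×108×340 + 17.4×10⁻⁶×108×575 = 3.115 mm.
The rigid supports impose zero overall length change; the single axial force P common to all segments must satisfy P Σ Lᵢ/(AᵢEᵢ) = δ_free.
The series flexibility is Σ Lᵢ/(AᵢEᵢ) = 575/(1450×46×10³) + 340/(625×199×10³) + 575/(450×191×10³) = 1.804×10⁻⁵ mm/N.
P = 3.115 / 1.804×10⁻⁵ = 172600 N = 172.6 kN, compressive.

P ≈ 173 kN (compressive)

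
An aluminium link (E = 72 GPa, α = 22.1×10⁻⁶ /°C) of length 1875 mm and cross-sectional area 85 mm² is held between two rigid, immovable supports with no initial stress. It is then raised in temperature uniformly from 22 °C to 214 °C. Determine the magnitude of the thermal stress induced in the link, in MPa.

σ ≈ 306 MPa (compressive)

Because both ends are immovable the net strain is zero, and the suppressed thermal strain is αΔT = 22.1×10⁻⁶ × 192 = 4243.2×10⁻⁶.
Hence σ = E·αΔT = 72×10³ × 4243.2×10⁻⁶ = 305.5 MPa, compressive.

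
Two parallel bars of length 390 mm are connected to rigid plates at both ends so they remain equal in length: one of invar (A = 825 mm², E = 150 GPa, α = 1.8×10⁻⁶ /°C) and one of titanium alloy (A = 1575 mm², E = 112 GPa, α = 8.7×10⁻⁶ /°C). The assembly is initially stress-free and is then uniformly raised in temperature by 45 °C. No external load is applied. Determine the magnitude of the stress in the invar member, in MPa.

The titanium alloy has the larger α, so on heating it would change length more than the invar if both were free. The rigid plates force a common final length, so the titanium alloy is put into compression and the invar into tension, with equal and opposite forces P (no external load).
Compatibility of the two members (thermal + elastic change equal): (α₁ − α₂)ΔT = P·[1/(A₁E₁) + 1/(A₂E₂)].
|α₁ − α₂|·ΔT = 6.9×10⁻⁶ × 45 = 0.0003105.
1/(A₁E₁) + 1/(A₂E₂) = 1/(825×150×10³) + 1/(1575×112×10³) = 1.375×10⁻⁸ N⁻¹.
P = 0.0003105 / 1.375×10⁻⁸ = 22580 N = 22.58 kN.
σ_{invar} = P/A₁ = 22580/825 = 27.37 MPa, tensile.

σ ≈ 27.4 MPa (tensile)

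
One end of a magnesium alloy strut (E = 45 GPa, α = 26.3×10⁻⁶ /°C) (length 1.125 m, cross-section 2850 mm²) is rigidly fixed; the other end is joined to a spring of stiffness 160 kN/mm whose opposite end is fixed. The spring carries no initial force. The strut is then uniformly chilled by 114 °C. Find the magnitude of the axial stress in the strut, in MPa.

If the spring were absent the strut would shorten by αΔT L = 26.3×10⁻⁶ × 114 × 1125 = 3.373 mm.
Let P be the tensile force in the spring. The strut extends elastically by PL/(AE) and the spring stretches by P/k; together these equal δ_free.
So P = δ_free / [L/(AE) + 1/k] = 3.373 / [ 1125/(2850×45×10³) + 1/(160×10³) ].
P = 3.373 / 1.502×10⁻⁵ = 224500 N.
σ = P/A = 224500/2850 = 78.78 MPa.

σ ≈ 78.8 MPa (tensile)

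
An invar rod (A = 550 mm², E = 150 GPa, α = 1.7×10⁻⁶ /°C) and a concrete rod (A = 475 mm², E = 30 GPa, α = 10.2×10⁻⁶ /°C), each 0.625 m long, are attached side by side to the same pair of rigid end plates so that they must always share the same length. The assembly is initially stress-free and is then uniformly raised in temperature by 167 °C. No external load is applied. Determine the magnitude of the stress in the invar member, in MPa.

σ ≈ 31.4 MPa (tensile)

Both members must finish at the same length. With the larger α, the concrete tends to over-expand; the plates restrain it, putting the concrete in compression and the invar in tension. With no external load the two internal forces are equal and opposite, magnitude P.
Equating the net (thermal + elastic) strains gives |α₁ − α₂|·ΔT = P·[1/(A₁E₁) + 1/(A₂E₂)].
|α₁ − α₂|·ΔT = 8.5×10⁻⁶ × 167 = 0.001419.
1/(A₁E₁) + 1/(A₂E₂) = 1/(550×150×10³) + 1/(475×30×10³) = 8.23×10⁻⁸ N⁻¹.
P = 0.001419 / 8.23×10⁻⁸ = 17250 N = 17.25 kN.
σ_{invar} = P/A₁ = 17250/550 = 31.36 MPa, tensile.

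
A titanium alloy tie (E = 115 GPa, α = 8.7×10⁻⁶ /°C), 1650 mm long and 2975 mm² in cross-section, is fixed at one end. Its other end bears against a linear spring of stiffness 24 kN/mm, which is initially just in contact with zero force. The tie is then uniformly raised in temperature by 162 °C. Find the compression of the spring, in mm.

δ ≈ 2.08 mm

If the spring were absent the tie would lengthen by αΔT L = 8.7×10⁻⁶ × 162 × 1650 = 2.326 mm.
Let P be the compressive force at the spring. The tie shortens elastically by PL/(AE) and the spring compresses by P/k; together these equal δ_free.
P [ L/(AE) + 1/k ] = δ_free → P [ 1650/(2975×115×10³) + 1/(24×10³) ] = 2.326.
P = 2.326 / 4.649×10⁻⁵ = 50020 N.
Spring compression = P/k = 50020/(24×10³) = 2.084 mm.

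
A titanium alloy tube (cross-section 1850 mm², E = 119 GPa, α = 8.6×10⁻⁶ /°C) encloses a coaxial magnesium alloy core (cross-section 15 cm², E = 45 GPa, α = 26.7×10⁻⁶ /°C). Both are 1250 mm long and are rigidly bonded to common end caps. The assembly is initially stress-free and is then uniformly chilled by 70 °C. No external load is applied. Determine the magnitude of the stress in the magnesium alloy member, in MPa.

σ ≈ 43.6 MPa (tensile)

The magnesium alloy has the larger α, so on cooling it would change length more than the titanium alloy if both were free. The rigid plates force a common final length, so the magnesium alloy is put into tension and the titanium alloy into compression, with equal and opposite forces P (no external load).
Setting the final lengths equal and cancelling L: (α₁ − α₂)ΔT = P/(A₁E₁) + P/(A₂E₂).
|α₁ − α₂|·ΔT = 18.1×10⁻⁶ × 70 = 0.001267.
1/(A₁E₁) + 1/(A₂E₂) = 1/(1850×119×10³) + 1/(1500×45×10³) = 1.936×10⁻⁸ N⁻¹.
So P = 0.001267 / 1.936×10⁻⁸ = 65.45 kN.
σ_{magnesium alloy} = P/A₂ = 65450/1500 = 43.64 MPa, tensile.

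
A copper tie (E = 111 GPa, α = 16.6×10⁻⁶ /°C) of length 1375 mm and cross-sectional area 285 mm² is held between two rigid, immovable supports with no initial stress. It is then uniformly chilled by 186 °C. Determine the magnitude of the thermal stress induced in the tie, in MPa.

σ ≈ 343 MPa (tensile)

With length fixed, the mechanical strain must cancel the thermal strain αΔT = 16.6×10⁻⁶ × 186 = 3087.6×10⁻⁶.
σ = EαΔT = 111×10³ × 16.6×10⁻⁶ × 186 = 342.7 MPa (tensile; the tie is trying to contract).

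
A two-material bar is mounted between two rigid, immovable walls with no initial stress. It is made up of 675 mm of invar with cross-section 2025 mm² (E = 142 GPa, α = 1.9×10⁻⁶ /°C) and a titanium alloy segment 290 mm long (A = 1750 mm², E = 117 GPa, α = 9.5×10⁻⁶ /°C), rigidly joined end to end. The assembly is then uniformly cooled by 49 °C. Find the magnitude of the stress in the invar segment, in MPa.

If the supports were absent, the total length change would be Σ αᵢΔT Lᵢ = 1.9×10⁻⁶×49×675 + 9.5×10⁻⁶×49×290 = 0.1978 mm.
The walls prevent any net length change, so an axial force P (same in every segment) develops. Compatibility: P · Σ Lᵢ/(AᵢEᵢ) = δ_free.
Σ Lᵢ/(AᵢEᵢ) = 675/(2025×142×10³) + 290/(1750×117×10³) = 3.764×10⁻⁶ mm/N.
P = 0.1978 / 3.764×10⁻⁶ = 52560 N = 52.56 kN, tensile.
σ_{invar} = P / A = 52560 / 2025 = 25.96 MPa.

σ ≈ 26 MPa (tensile)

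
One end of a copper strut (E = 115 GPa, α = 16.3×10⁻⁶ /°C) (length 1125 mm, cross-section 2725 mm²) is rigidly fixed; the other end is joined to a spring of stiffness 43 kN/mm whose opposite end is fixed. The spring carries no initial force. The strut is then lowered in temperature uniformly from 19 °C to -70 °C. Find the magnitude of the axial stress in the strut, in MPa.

σ ≈ 22.3 MPa (tensile)

Free thermal contraction: δ_free = αΔT L = 16.3×10⁻⁶ × 89 × 1125 = 1.632 mm.
With a force P in the spring, the elastic change of the strut is PL/(AE) and that of the spring is P/k; compatibility requires their sum to equal δ_free.
P [ L/(AE) + 1/k ] = δ_free → P [ 1125/(2725×115×10³) + 1/(43×10³) ] = 1.632.
P = 1.632 / 2.685×10⁻⁵ = 60790 N.
σ = P/A = 60790/2725 = 22.31 MPa.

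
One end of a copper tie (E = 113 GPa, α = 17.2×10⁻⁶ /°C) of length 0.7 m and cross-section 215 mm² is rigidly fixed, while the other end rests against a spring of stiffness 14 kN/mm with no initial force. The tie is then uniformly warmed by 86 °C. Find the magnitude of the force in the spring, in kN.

P ≈ 10.3 kN

The unrestrained thermal change is αΔT L = 17.2×10⁻⁶ × 86 × 700 = 1.035 mm.
Let P be the compressive force at the spring. The tie shortens elastically by PL/(AE) and the spring compresses by P/k; together these equal δ_free.
So P = δ_free / [L/(AE) + 1/k] = 1.035 / [ 700/(215×113×10³) + 1/(14×10³) ].
P = 1.035 / 0.0001002 = 10330 N.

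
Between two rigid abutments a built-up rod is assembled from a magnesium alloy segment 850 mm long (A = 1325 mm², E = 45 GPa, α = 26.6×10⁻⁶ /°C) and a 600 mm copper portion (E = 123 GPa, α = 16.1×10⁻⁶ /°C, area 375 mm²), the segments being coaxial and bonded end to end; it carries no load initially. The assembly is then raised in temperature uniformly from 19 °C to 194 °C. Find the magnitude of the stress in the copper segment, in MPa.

Free thermal expansion of the whole bar: Σ αᵢΔT Lᵢ = 26.6×10⁻⁶×175×850 + 16.1×10⁻⁶×175×600 = 5.647 mm.
Since the ends are fixed, an axial force P builds up, equal in every segment, with P · Σ Lᵢ/(AᵢEᵢ) = δ_free.
Σ Lᵢ/(AᵢEᵢ) = 850/(1325×45×10³) + 600/(375×123×10³) = 2.726×10⁻⁵ mm/N.
P = 5.647 / 2.726×10⁻⁵ = 207100 N = 207.1 kN, compressive.
σ_{copper} = P / A = 207100 / 375 = 552.4 MPa.

σ ≈ 552 MPa (compressive)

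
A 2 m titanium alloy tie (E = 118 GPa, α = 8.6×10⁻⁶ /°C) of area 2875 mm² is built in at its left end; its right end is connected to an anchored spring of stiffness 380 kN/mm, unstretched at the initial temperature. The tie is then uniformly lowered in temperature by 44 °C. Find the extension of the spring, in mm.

δ ≈ 0.234 mm

If the spring were absent the tie would shorten by αΔT L = 8.6×10⁻⁶ × 44 × 2000 = 0.7568 mm.
With a force P in the spring, the elastic change of the tie is PL/(AE) and that of the spring is P/k; compatibility requires their sum to equal δ_free.
P [ L/(AE) + 1/k ] = δ_free → P [ 2000/(2875×118×10³) + 1/(380×10³) ] = 0.7568.
P = 0.7568 / 8.527×10⁻⁶ = 88750 N.
Spring extension = P/k = 88750/(380×10³) = 0.2336 mm.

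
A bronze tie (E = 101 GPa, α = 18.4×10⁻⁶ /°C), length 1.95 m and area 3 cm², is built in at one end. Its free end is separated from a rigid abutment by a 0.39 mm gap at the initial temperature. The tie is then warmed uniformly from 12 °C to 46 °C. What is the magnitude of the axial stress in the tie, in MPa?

Free thermal elongation = αΔT L = 18.4×10⁻⁶ × 34 × 1950 = 1.22 mm.
After closing the 0.39 mm clearance, 1.22 − 0.39 = 0.8299 mm of expansion remains to be suppressed by the wall.
That suppressed elongation corresponds to σ = E·Δ/L = 101×10³ × 0.8299/1950 = 42.99 MPa.

σ ≈ 43 MPa (compressive)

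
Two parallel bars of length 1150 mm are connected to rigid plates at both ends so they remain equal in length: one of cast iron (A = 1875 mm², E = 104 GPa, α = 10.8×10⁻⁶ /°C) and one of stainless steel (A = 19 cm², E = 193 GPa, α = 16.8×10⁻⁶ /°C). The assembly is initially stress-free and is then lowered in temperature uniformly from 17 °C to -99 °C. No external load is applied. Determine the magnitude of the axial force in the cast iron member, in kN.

P ≈ 88.6 kN (compressive in the cast iron)

The stainless steel has the larger α, so on cooling it would change length more than the cast iron if both were free. The rigid plates force a common final length, so the stainless steel is put into tension and the cast iron into compression, with equal and opposite forces P (no external load).
Equating the net (thermal + elastic) strains gives |α₁ − α₂|·ΔT = P·[1/(A₁E₁) + 1/(A₂E₂)].
|α₁ − α₂|·ΔT = 6×10⁻⁶ × 116 = 0.000696.
1/(A₁E₁) + 1/(A₂E₂) = 1/(1875×104×10³) + 1/(1900×193×10³) = 7.855×10⁻⁹ N⁻¹.
So P = 0.000696 / 7.855×10⁻⁹ = 88.6 kN.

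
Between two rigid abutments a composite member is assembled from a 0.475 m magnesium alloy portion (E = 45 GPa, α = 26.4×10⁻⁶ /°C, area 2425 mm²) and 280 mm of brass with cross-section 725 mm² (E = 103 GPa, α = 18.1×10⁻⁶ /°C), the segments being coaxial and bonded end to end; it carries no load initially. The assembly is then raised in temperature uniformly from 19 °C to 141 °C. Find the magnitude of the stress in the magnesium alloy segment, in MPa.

With the walls removed the bar would change length by δ_free = Σ αᵢΔT Lᵢ = 26.4×10⁻⁶×122×475 + 18.1×10⁻⁶×122×280 = 2.148 mm.
The rigid supports impose zero overall length change; the single axial force P common to all segments must satisfy P Σ Lᵢ/(AᵢEᵢ) = δ_free.
Σ Lᵢ/(AᵢEᵢ) = 475/(2425×45×10³) + 280/(725×103×10³) = 8.102×10⁻⁶ mm/N.
P = 2.148 / 8.102×10⁻⁶ = 265100 N = 265.1 kN, compressive.
σ_{magnesium alloy} = P / A = 265100 / 2425 = 109.3 MPa.

σ ≈ 109 MPa (compressive)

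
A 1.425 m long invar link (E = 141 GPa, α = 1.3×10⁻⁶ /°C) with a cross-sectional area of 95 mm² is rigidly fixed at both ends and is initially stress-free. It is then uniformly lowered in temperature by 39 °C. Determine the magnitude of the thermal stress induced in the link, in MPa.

σ ≈ 7.15 MPa (tensile)

With length fixed, the mechanical strain must cancel the thermal strain αΔT = 1.3×10⁻⁶ × 39 = 50.7×10⁻⁶.
The stress required to suppress this strain is σ = Eε = 141×10³ × 50.7×10⁻⁶ = 7.149 MPa, tensile since the link is trying to contract.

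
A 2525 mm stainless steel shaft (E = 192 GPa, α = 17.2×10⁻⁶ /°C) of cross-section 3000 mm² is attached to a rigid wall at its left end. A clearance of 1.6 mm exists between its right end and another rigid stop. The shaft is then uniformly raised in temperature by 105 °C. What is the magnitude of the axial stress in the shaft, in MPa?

If the wall were absent the shaft would grow by αΔT L = 17.2×10⁻⁶ × 105 × 2525 = 4.56 mm.
This exceeds the 1.6 mm gap, so the wall pushes back. The portion of expansion that must be recovered elastically is δ_free − gap = 4.56 − 1.6 = 2.96 mm.
So σ = E(δ_free − g)/L = 192×10³ × 2.96/2525 = 225.1 MPa.

σ ≈ 225 MPa (compressive)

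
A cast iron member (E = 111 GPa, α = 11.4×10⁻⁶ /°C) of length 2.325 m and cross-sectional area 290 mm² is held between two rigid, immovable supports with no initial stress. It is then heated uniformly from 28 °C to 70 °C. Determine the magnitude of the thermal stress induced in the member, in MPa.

Because both ends are immovable the net strain is zero, and the suppressed thermal strain is αΔT = 11.4×10⁻⁶ × 42 = 478.8×10⁻⁶.
σ = EαΔT = 111×10³ × 11.4×10⁻⁶ × 42 = 53.15 MPa (compressive; the member is trying to expand).

σ ≈ 53.1 MPa (compressive)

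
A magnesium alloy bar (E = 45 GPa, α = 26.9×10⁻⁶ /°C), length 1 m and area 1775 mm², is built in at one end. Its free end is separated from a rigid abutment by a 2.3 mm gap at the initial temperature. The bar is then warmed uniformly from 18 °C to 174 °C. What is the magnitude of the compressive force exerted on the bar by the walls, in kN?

Unrestrained expansion: δ_free = αΔT L = 26.9×10⁻⁶ × 156 × 1000 = 4.196 mm.
This exceeds the 2.3 mm gap, so the wall pushes back. The portion of expansion that must be recovered elastically is δ_free − gap = 4.196 − 2.3 = 1.896 mm.
That suppressed elongation corresponds to σ = E·Δ/L = 45×10³ × 1.896/1000 = 85.34 MPa.
Force on the wall = σA = 85.34 × 1775 mm² = 151.5 kN.

P ≈ 151 kN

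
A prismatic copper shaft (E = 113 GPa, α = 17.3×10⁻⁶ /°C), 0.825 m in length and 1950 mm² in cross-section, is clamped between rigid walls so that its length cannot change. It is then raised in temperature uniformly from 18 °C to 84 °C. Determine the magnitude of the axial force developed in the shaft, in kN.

With zero net strain, σ = E·αΔT = 113 GPa × 17.3×10⁻⁶ × 66 = 129 MPa.
Axial force P = σA = 129 × 1950 = 251600 N = 251.6 kN, compressive.

P ≈ 252 kN (compressive)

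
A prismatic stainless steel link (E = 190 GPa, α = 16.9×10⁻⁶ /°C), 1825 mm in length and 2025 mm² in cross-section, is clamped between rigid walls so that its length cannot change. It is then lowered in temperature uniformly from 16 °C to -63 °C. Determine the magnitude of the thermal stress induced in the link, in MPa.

The supports are rigid, so the total axial strain is zero. The restrained thermal strain is ε = αΔT = 16.9×10⁻⁶ × 79 = 1335.1×10⁻⁶.
The stress required to suppress this strain is σ = Eε = 190×10³ × 1335.1×10⁻⁶ = 253.7 MPa, tensile since the link is trying to contract.

σ ≈ 254 MPa (tensile)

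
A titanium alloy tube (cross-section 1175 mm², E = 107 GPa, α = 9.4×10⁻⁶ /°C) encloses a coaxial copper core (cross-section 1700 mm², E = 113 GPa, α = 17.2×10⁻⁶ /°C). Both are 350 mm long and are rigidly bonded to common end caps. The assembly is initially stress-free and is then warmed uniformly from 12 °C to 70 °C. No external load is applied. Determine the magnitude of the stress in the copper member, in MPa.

Equilibrium of a rigid end plate with no external load gives equal and opposite internal forces ±P in the two members. Since α_{copper} > α_{titanium alloy}, heating drives the copper into compression and the titanium alloy into tension.
Setting the final lengths equal and cancelling L: (α₁ − α₂)ΔT = P/(A₁E₁) + P/(A₂E₂).
|α₁ − α₂|·ΔT = 7.8×10⁻⁶ × 58 = 0.0004524.
1/(A₁E₁) + 1/(A₂E₂) = 1/(1175×107×10³) + 1/(1700×113×10³) = 1.316×10⁻⁸ N⁻¹.
So P = 0.0004524 / 1.316×10⁻⁸ = 34.38 kN.
σ_{copper} = P/A₂ = 34380/1700 = 20.22 MPa, compressive.

σ ≈ 20.2 MPa (compressive)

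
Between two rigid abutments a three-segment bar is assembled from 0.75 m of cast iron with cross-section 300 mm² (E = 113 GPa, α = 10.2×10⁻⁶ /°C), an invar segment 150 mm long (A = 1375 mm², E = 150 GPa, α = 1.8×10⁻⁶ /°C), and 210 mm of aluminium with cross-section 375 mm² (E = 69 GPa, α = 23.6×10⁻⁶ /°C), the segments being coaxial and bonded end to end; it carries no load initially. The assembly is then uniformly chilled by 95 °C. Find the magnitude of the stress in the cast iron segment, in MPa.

σ ≈ 132 MPa (tensile)

With the walls removed the bar would change length by δ_free = Σ αᵢΔT Lᵢ = 10.2×10⁻⁶×95×750 + 1.8×10⁻⁶×95×150 + 23.6×10⁻⁶×95×210 = 1.223 mm.
The walls prevent any net length change, so an axial force P (same in every segment) develops. Compatibility: P · Σ Lᵢ/(AᵢEᵢ) = δ_free.
The series flexibility is Σ Lᵢ/(AᵢEᵢ) = 750/(300×113×10³) + 150/(1375×150×10³) + 210/(375×69×10³) = 3.097×10⁻⁵ mm/N.
So P = 1.223 / 3.097×10⁻⁵ = 39.5 kN, tensile.
σ_{cast iron} = P / A = 39500 / 300 = 131.7 MPa.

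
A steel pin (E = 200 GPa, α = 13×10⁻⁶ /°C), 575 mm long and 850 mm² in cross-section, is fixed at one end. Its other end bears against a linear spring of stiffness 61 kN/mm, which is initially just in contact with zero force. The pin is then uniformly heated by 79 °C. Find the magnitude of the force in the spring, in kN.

Free thermal expansion: δ_free = αΔT L = 13×10⁻⁶ × 79 × 575 = 0.5905 mm.
Let P be the compressive force at the spring. The pin shortens elastically by PL/(AE) and the spring compresses by P/k; together these equal δ_free.
P [ L/(AE) + 1/k ] = δ_free → P [ 575/(850×200×10³) + 1/(61×10³) ] = 0.5905.
P = 0.5905 / 1.978×10⁻⁵ = 29860 N.

P ≈ 29.9 kN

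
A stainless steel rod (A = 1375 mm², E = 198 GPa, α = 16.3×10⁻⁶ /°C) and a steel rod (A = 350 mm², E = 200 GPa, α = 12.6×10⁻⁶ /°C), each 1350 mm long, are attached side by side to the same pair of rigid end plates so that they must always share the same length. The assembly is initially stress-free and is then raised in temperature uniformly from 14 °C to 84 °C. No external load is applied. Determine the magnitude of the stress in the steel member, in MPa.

σ ≈ 41.2 MPa (tensile)

The stainless steel has the larger α, so on heating it would change length more than the steel if both were free. The rigid plates force a common final length, so the stainless steel is put into compression and the steel into tension, with equal and opposite forces P (no external load).
Equating the net (thermal + elastic) strains gives |α₁ − α₂|·ΔT = P·[1/(A₁E₁) + 1/(A₂E₂)].
|α₁ − α₂|·ΔT = 3.7×10⁻⁶ × 70 = 0.000259.
1/(A₁E₁) + 1/(A₂E₂) = 1/(1375×198×10³) + 1/(350×200×10³) = 1.796×10⁻⁸ N⁻¹.
So P = 0.000259 / 1.796×10⁻⁸ = 14.42 kN.
σ_{steel} = P/A₂ = 14420/350 = 41.21 MPa, tensile.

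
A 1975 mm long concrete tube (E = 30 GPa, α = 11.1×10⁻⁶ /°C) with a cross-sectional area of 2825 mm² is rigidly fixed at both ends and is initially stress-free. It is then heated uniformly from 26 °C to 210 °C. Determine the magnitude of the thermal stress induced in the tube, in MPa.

σ ≈ 61.3 MPa (compressive)

The supports are rigid, so the total axial strain is zero. The restrained thermal strain is ε = αΔT = 11.1×10⁻⁶ × 184 = 2042.4×10⁻⁶.
Hence σ = E·αΔT = 30×10³ × 2042.4×10⁻⁶ = 61.27 MPa, compressive.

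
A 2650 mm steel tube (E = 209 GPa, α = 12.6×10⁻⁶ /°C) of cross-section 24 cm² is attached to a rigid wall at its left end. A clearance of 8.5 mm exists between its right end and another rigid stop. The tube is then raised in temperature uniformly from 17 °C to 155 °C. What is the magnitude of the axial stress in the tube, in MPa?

σ ≈ 0 MPa

Free thermal elongation = αΔT L = 12.6×10⁻⁶ × 138 × 2650 = 4.608 mm.
Since δ_free = 4.61 mm is less than the 8.5 mm gap, the tube never touches the wall. No axial force develops.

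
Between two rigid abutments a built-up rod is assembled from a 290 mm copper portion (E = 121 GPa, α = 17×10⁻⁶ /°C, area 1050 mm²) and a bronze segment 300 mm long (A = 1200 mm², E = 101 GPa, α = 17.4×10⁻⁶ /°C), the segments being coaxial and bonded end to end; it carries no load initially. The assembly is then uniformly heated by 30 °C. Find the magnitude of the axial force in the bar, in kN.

If the supports were absent, the total length change would be Σ αᵢΔT Lᵢ = 17×10⁻⁶×30×290 + 17.4×10⁻⁶×30×300 = 0.3045 mm.
The walls prevent any net length change, so an axial force P (same in every segment) develops. Compatibility: P · Σ Lᵢ/(AᵢEᵢ) = δ_free.
The series flexibility is Σ Lᵢ/(AᵢEᵢ) = 290/(1050×121×10³) + 300/(1200×101×10³) = 4.758×10⁻⁶ mm/N.
P = 0.3045 / 4.758×10⁻⁶ = 64000 N = 64 kN, compressive.

P ≈ 64 kN (compressive)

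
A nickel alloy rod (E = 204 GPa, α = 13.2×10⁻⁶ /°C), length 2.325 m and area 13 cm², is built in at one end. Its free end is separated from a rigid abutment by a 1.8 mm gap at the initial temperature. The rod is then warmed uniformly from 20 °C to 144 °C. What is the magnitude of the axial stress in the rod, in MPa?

Free thermal elongation = αΔT L = 13.2×10⁻⁶ × 124 × 2325 = 3.806 mm.
After closing the 1.8 mm clearance, 3.806 − 1.8 = 2.006 mm of expansion remains to be suppressed by the wall.
So σ = E(δ_free − g)/L = 204×10³ × 2.006/2325 = 176 MPa.

σ ≈ 176 MPa (compressive)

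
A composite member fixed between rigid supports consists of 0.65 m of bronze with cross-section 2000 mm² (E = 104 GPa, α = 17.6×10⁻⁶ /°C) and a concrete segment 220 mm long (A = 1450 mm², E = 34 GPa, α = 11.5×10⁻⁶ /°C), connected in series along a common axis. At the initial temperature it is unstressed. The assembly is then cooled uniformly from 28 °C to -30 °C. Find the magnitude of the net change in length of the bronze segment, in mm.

Free thermal contraction of the whole bar: Σ αᵢΔT Lᵢ = 17.6×10⁻⁶×58×650 + 11.5×10⁻⁶×58×220 = 0.8103 mm.
The rigid supports impose zero overall length change; the single axial force P common to all segments must satisfy P Σ Lᵢ/(AᵢEᵢ) = δ_free.
The series flexibility is Σ Lᵢ/(AᵢEᵢ) = 650/(2000×104×10³) + 220/(1450×34×10³) = 7.587×10⁻⁶ mm/N.
Hence P = δ_free / Σ(L/AE) = 0.8103/7.587×10⁻⁶ = 106.8 kN (tensile).
For the bronze segment, free thermal change = 17.6×10⁻⁶×58×650 = 0.6635 mm and elastic change from P = 106800×650/(2000×104×10³) = 0.3337 mm; these oppose, so the net change is 0.33 mm (segment shortens).

|ΔL| ≈ 0.33 mm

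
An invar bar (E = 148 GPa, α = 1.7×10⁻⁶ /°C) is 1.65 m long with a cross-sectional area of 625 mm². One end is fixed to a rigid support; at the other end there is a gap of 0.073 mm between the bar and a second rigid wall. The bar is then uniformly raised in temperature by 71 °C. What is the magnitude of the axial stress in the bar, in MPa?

σ ≈ 11.3 MPa (compressive)

Free thermal elongation = αΔT L = 1.7×10⁻⁶ × 71 × 1650 = 0.1992 mm.
The gap closes (δ_free > 0.073 mm) and the wall then resists a further 0.1992 − 0.073 = 0.1262 mm of expansion.
That suppressed elongation corresponds to σ = E·Δ/L = 148×10³ × 0.1262/1650 = 11.32 MPa.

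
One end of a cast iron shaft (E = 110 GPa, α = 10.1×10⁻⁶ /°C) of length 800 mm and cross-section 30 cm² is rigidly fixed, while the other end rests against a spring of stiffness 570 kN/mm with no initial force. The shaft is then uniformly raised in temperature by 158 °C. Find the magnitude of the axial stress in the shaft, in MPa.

Free thermal expansion: δ_free = αΔT L = 10.1×10⁻⁶ × 158 × 800 = 1.277 mm.
With a force P in the spring, the elastic change of the shaft is PL/(AE) and that of the spring is P/k; compatibility requires their sum to equal δ_free.
P [ L/(AE) + 1/k ] = δ_free → P [ 800/(3000×110×10³) + 1/(570×10³) ] = 1.277.
P = 1.277 / 4.179×10⁻⁶ = 305500 N.
σ = P/A = 305500/3000 = 101.8 MPa.

σ ≈ 102 MPa (compressive)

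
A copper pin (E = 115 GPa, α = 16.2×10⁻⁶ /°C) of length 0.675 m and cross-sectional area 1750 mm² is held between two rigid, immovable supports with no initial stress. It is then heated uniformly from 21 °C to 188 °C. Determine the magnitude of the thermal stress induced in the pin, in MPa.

σ ≈ 311 MPa (compressive)

With length fixed, the mechanical strain must cancel the thermal strain αΔT = 16.2×10⁻⁶ × 167 = 2705.4×10⁻⁶.
The stress required to suppress this strain is σ = Eε = 115×10³ × 2705.4×10⁻⁶ = 311.1 MPa, compressive since the pin is trying to expand.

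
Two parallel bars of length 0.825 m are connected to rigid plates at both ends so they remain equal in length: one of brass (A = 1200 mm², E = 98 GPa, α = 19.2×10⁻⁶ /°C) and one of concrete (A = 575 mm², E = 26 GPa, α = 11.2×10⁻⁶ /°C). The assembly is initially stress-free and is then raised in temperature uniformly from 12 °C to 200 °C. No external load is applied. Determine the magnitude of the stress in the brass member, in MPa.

σ ≈ 16.6 MPa (compressive)

The brass has the larger α, so on heating it would change length more than the concrete if both were free. The rigid plates force a common final length, so the brass is put into compression and the concrete into tension, with equal and opposite forces P (no external load).
Equating the net (thermal + elastic) strains gives |α₁ − α₂|·ΔT = P·[1/(A₁E₁) + 1/(A₂E₂)].
|α₁ − α₂|·ΔT = 8×10⁻⁶ × 188 = 0.001504.
1/(A₁E₁) + 1/(A₂E₂) = 1/(1200×98×10³) + 1/(575×26×10³) = 7.539×10⁻⁸ N⁻¹.
So P = 0.001504 / 7.539×10⁻⁸ = 19.95 kN.
σ_{brass} = P/A₁ = 19950/1200 = 16.62 MPa, compressive.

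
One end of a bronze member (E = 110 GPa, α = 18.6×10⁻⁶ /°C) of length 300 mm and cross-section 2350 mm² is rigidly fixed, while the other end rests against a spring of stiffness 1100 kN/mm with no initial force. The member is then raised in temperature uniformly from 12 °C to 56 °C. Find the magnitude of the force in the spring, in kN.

If the spring were absent the member would lengthen by αΔT L = 18.6×10⁻⁶ × 44 × 300 = 0.2455 mm.
With a force P in the spring, the elastic change of the member is PL/(AE) and that of the spring is P/k; compatibility requires their sum to equal δ_free.
So P = δ_free / [L/(AE) + 1/k] = 0.2455 / [ 300/(2350×110×10³) + 1/(1100×10³) ].
P = 0.2455 / 2.07×10⁻⁶ = 118600 N.

P ≈ 119 kN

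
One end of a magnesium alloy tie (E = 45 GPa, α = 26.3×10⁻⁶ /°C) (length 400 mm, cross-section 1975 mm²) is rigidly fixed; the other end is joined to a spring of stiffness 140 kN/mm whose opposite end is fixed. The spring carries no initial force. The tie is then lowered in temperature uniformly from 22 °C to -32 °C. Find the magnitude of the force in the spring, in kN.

Free thermal contraction: δ_free = αΔT L = 26.3×10⁻⁶ × 54 × 400 = 0.5681 mm.
With a force P in the spring, the elastic change of the tie is PL/(AE) and that of the spring is P/k; compatibility requires their sum to equal δ_free.
P [ L/(AE) + 1/k ] = δ_free → P [ 400/(1975×45×10³) + 1/(140×10³) ] = 0.5681.
P = 0.5681 / 1.164×10⁻⁵ = 48790 N.

P ≈ 48.8 kN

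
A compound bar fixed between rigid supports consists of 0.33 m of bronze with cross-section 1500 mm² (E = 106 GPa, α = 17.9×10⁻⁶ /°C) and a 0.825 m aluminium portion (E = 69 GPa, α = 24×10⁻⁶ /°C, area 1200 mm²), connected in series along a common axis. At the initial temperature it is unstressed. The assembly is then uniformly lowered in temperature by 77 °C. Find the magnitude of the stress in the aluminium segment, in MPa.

With the walls removed the bar would change length by δ_free = Σ αᵢΔT Lᵢ = 17.9×10⁻⁶×77×330 + 24×10⁻⁶×77×825 = 1.979 mm.
The walls prevent any net length change, so an axial force P (same in every segment) develops. Compatibility: P · Σ Lᵢ/(AᵢEᵢ) = δ_free.
Σ Lᵢ/(AᵢEᵢ) = 330/(1500×106×10³) + 825/(1200×69×10³) = 1.204×10⁻⁵ mm/N.
P = 1.979 / 1.204×10⁻⁵ = 164400 N = 164.4 kN, tensile.
σ_{aluminium} = P / A = 164400 / 1200 = 137 MPa.

σ ≈ 137 MPa (tensile)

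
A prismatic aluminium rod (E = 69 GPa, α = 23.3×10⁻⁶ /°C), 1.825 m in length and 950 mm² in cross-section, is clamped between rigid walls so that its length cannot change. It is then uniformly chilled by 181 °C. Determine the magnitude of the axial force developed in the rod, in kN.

Full restraint means ε = 0, so the stress is σ = EαΔT = 69×10³ × 23.3×10⁻⁶ × 181 = 291 MPa.
Axial force P = σA = 291 × 950 = 276400 N = 276.4 kN, tensile.

P ≈ 276 kN (tensile)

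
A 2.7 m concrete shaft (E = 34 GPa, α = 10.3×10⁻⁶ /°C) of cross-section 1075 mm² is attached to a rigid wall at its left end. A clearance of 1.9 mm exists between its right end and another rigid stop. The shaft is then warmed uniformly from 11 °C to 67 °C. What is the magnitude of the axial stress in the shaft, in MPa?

σ ≈ 0 MPa

If the wall were absent the shaft would grow by αΔT L = 10.3×10⁻⁶ × 56 × 2700 = 1.557 mm.
Since δ_free = 1.56 mm is less than the 1.9 mm gap, the shaft never touches the wall. No axial force develops.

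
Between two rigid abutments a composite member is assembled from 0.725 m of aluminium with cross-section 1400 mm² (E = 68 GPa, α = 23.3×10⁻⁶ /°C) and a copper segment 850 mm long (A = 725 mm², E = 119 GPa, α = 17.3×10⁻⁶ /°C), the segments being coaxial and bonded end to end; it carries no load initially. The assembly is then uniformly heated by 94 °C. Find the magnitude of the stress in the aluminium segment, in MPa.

With the walls removed the bar would change length by δ_free = Σ αᵢΔT Lᵢ = 23.3×10⁻⁶×94×725 + 17.3×10⁻⁶×94×850 = 2.97 mm.
Since the ends are fixed, an axial force P builds up, equal in every segment, with P · Σ Lᵢ/(AᵢEᵢ) = δ_free.
Σ Lᵢ/(AᵢEᵢ) = 725/(1400×68×10³) + 850/(725×119×10³) = 1.747×10⁻⁵ mm/N.
So P = 2.97 / 1.747×10⁻⁵ = 170 kN, compressive.
σ_{aluminium} = P / A = 170000 / 1400 = 121.5 MPa.

σ ≈ 121 MPa (compressive)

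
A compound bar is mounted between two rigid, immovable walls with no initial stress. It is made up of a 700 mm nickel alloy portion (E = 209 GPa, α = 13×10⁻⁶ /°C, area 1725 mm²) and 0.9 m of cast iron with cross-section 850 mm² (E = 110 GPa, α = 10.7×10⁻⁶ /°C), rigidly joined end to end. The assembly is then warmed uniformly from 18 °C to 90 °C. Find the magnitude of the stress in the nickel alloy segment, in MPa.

σ ≈ 67.6 MPa (compressive)

Free thermal expansion of the whole bar: Σ αᵢΔT Lᵢ = 13×10⁻⁶×72×700 + 10.7×10⁻⁶×72×900 = 1.349 mm.
The rigid supports impose zero overall length change; the single axial force P common to all segments must satisfy P Σ Lᵢ/(AᵢEᵢ) = δ_free.
Σ Lᵢ/(AᵢEᵢ) = 700/(1725×209×10³) + 900/(850×110×10³) = 1.157×10⁻⁵ mm/N.
So P = 1.349 / 1.157×10⁻⁵ = 116.6 kN, compressive.
σ_{nickel alloy} = P / A = 116600 / 1725 = 67.58 MPa.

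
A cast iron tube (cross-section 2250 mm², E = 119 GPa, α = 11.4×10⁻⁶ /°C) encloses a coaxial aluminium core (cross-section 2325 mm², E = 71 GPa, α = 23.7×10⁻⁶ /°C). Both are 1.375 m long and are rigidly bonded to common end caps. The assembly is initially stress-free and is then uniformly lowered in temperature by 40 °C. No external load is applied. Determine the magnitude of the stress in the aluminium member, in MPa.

Both members must finish at the same length. With the larger α, the aluminium tends to over-contract; the plates restrain it, putting the aluminium in tension and the cast iron in compression. With no external load the two internal forces are equal and opposite, magnitude P.
Equating the net (thermal + elastic) strains gives |α₁ − α₂|·ΔT = P·[1/(A₁E₁) + 1/(A₂E₂)].
|α₁ − α₂|·ΔT = 12.3×10⁻⁶ × 40 = 0.000492.
1/(A₁E₁) + 1/(A₂E₂) = 1/(2250×119×10³) + 1/(2325×71×10³) = 9.793×10⁻⁹ N⁻¹.
So P = 0.000492 / 9.793×10⁻⁹ = 50.24 kN.
σ_{aluminium} = P/A₂ = 50240/2325 = 21.61 MPa, tensile.

σ ≈ 21.6 MPa (tensile)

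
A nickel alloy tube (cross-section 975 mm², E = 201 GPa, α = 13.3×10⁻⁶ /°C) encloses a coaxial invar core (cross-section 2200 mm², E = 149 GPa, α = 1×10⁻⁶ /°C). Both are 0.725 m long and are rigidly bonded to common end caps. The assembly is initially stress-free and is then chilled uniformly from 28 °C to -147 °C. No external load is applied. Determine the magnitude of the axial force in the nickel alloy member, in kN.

Equilibrium of a rigid end plate with no external load gives equal and opposite internal forces ±P in the two members. Since α_{nickel alloy} > α_{invar}, cooling drives the nickel alloy into tension and the invar into compression.
Setting the final lengths equal and cancelling L: (α₁ − α₂)ΔT = P/(A₁E₁) + P/(A₂E₂).
|α₁ − α₂|·ΔT = 12.3×10⁻⁶ × 175 = 0.002153.
1/(A₁E₁) + 1/(A₂E₂) = 1/(975×201×10³) + 1/(2200×149×10³) = 8.153×10⁻⁹ N⁻¹.
P = 0.002153 / 8.153×10⁻⁹ = 264000 N = 264 kN.

P ≈ 264 kN (tensile in the nickel alloy)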